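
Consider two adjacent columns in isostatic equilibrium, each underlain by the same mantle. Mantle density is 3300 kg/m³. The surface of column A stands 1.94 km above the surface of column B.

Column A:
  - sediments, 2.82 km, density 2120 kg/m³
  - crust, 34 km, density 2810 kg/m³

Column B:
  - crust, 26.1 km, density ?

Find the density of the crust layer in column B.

Take the compensation level at the base of the deeper column (depth z_c below the surface of column A) and equate Σ ρ_i t_i down to z_c; mantle fills any gap and the z_c terms cancel.
Column A: 2.82×2120 + 34×2810 + (z_c − 36.82)×3300
Column B: 1.94×0 + 26.1×ρ + (z_c − 1.94 − 26.1)×3300
The z_c×3300 term appears on both sides and cancels. Collect the known terms of each column as K = Σ(ρt)_known − 3300 × (depth of known layers): K_A = 101518.4 − 3300×36.82 = −19987.6; K_B = 0 − 3300×(1.94 + 26.1) = −92532.
Balance: K_A = K_B + 26.1×ρ, so ρ = (K_A − K_B)/26.1 = 72544.4/26.1 = 2780 kg/m³.

2780 kg/m³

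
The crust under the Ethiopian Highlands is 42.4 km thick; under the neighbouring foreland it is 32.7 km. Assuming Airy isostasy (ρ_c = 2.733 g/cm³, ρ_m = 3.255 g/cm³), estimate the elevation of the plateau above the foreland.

Excess crust Δ = 42.4 km − 32.7 km = 9.7 km, split between elevation h and root r with h + r = Δ.
Airy balance ρ_c h = (ρ_m − ρ_c) r gives r = h ρ_c/(ρ_m − ρ_c), so h (1 + ρ_c/(ρ_m − ρ_c)) = Δ, i.e. h = Δ (ρ_m − ρ_c)/ρ_m.
h = 9.7 km × 0.522/3.255 = 1.56 km.

1.56 km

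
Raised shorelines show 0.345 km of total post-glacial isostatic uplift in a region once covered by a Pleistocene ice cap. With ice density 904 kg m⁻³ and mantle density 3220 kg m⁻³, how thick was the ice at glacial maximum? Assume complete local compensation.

1.23 km

u = t ρ_ice/ρ_m → t = u ρ_m/ρ_ice = 0.345 km × 3220/904 = 1.23 km.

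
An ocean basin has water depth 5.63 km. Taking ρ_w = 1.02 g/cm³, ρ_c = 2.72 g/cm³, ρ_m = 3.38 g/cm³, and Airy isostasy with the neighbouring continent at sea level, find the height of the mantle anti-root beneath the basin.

14.5 km

Isostatic balance requires: replacing crust with seawater at the top is compensated by replacing crust with mantle at the base: d (ρ_c − ρ_w) = a (ρ_m − ρ_c).
a = d (ρ_c − ρ_w)/(ρ_m − ρ_c) = 5.63 km × 1.7/0.66 = 14.5 km.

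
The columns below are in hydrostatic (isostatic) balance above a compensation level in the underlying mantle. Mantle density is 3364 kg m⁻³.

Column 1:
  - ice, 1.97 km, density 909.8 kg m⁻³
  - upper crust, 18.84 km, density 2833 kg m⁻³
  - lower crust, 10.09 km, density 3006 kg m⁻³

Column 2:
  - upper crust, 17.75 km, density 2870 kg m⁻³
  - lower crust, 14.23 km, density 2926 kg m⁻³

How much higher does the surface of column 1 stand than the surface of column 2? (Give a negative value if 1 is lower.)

1.03 km

For any compensation level in the mantle, the mantle terms cancel and isostasy reduces to e = (Σt_1 − Σt_2) − (Σ(ρt)_1 − Σ(ρt)_2) / ρ_m.
Σt_1 = 30.9 km; Σt_2 = 31.98 km; Σ(ρt)_1 = 85496.566; Σ(ρt)_2 = 92579.48 (in km·kg m⁻³).
e = (30.9 − 31.98) − (85496.566 − 92579.48) / 3364 = 1.03 km.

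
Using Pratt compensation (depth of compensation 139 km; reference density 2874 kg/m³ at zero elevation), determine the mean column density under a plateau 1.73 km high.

2840 kg/m³

Pratt balance: ρ_ref D = ρ (D + h).
ρ = ρ_ref D/(D + h) = 2874 × 139 km/(139 km + 1.73 km) = 2840 kg/m³.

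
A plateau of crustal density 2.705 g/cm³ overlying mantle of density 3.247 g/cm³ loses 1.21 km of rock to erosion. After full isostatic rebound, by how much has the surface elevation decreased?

0.202 km

Rebound u = e ρ_c/ρ_m = 1.21 km × 2.705/3.247 = 1.008 km.
Net surface drop = e − u = 1.21 km − 1.008 km = e (ρ_m − ρ_c)/ρ_m = 0.202 km.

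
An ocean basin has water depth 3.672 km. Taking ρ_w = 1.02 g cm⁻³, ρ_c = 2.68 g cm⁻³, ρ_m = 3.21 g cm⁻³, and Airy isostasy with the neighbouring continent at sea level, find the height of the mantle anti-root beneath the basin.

11.5 km

In Airy isostatic equilibrium: replacing crust with seawater at the top is compensated by replacing crust with mantle at the base: d (ρ_c − ρ_w) = a (ρ_m − ρ_c).
a = d (ρ_c − ρ_w)/(ρ_m − ρ_c) = 3.672 km × 1.66/0.53 = 11.5 km.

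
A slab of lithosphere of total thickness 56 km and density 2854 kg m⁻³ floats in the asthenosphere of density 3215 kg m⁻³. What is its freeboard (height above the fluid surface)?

6.29 km

Floating equilibrium: submerged depth d = t ρ_obj/ρ_fluid = 56 km × 2854/3215 = 49.71 km.
Freeboard = t − d = 56 km − 49.71 km = 6.29 km.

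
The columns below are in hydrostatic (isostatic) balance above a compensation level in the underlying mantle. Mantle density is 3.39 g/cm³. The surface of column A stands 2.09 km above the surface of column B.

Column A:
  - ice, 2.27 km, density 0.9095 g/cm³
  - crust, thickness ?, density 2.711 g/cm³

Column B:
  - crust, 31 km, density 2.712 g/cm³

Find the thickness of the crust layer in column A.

33.1 km

Take the compensation level at the base of the deeper column (depth z_c below the surface of column A) and equate Σ ρ_i t_i down to z_c; mantle fills any gap and the z_c terms cancel.
Column A: 2.27×0.9095 + x×2.711 + (z_c − 2.27 − x)×3.39
Column B: 2.09×0 + 31×2.712 + (z_c − 2.09 − 31)×3.39
The z_c×3.39 term appears on both sides and cancels. Collect the known terms of each column as K = Σ(ρt)_known − 3.39 × (depth of known layers): K_A = 2.064565 − 3.39×2.27 = −5.630735; K_B = 84.072 − 3.39×(2.09 + 31) = −28.1031.
Balance: K_A − x×(3.39 − 2.711) = K_B, so x = (K_A − K_B)/(3.39 − 2.711) = 22.4724/0.679 = 33.1 km.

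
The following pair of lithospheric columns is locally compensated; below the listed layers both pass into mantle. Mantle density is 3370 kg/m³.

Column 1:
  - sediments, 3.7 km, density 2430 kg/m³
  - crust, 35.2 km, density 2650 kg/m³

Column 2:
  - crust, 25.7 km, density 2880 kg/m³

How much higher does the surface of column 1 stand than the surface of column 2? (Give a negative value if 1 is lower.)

For any compensation level in the mantle, the mantle terms cancel and isostasy reduces to e = (Σt_1 − Σt_2) − (Σ(ρt)_1 − Σ(ρt)_2) / ρ_m.
Σt_1 = 38.9 km; Σt_2 = 25.7 km; Σ(ρt)_1 = 102271; Σ(ρt)_2 = 74016 (in km·kg/m³).
e = (38.9 − 25.7) − (102271 − 74016) / 3370 = 4.82 km.

4.82 km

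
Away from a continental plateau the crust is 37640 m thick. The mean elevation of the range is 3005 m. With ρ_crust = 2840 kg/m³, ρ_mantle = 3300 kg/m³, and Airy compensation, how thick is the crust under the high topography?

Root depth r = h ρ_c / (ρ_m − ρ_c) = 3005 m × 2840 / 460 = 18550 m.
Total thickness = T + h + r = 37640 m + 3005 m + 18550 m = 59200 m.

59200 m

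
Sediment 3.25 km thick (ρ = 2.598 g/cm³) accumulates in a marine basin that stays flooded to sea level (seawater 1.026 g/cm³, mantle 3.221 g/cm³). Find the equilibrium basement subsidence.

2.33 km

Submarine loading: the sediment displaces seawater, and the subsidence is in turn flooded, so s (ρ_m − ρ_w) = t (ρ_sed − ρ_w).
s = 3.25 km × (2.598 − 1.026) / (3.221 − 1.026) = 2.33 km.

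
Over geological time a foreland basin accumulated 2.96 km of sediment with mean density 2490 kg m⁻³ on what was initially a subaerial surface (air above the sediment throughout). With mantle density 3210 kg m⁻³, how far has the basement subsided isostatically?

2.3 km

Subaerial load: s = t ρ_sed / ρ_m = 2.96 km × 2490/3210 = 2.3 km.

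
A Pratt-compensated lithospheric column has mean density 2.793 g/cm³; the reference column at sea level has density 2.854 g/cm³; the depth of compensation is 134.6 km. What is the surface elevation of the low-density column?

2.94 km

ρ_ref D = ρ (D + h) → h = D (ρ_ref − ρ)/ρ.
h = 134.6 km × (2.854 − 2.793)/2.793 = 2.94 km.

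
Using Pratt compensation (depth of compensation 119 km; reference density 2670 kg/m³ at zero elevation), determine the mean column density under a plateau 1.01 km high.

2650 kg/m³

Pratt balance: ρ_ref D = ρ (D + h).
ρ = ρ_ref D/(D + h) = 2670 × 119 km/(119 km + 1.01 km) = 2650 kg/m³.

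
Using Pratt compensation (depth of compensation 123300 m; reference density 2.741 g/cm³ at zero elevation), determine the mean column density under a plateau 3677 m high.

2.66 g/cm³

Pratt balance: ρ_ref D = ρ (D + h).
ρ = ρ_ref D/(D + h) = 2.741 × 123300 m/(123300 m + 3677 m) = 2.66 g/cm³.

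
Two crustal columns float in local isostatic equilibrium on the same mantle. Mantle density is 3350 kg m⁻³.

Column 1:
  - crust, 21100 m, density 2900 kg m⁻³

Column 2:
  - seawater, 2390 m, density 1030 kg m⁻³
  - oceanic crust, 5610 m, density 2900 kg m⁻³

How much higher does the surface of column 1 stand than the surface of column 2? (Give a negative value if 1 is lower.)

For any compensation level in the mantle, the mantle terms cancel and isostasy reduces to e = (Σt_1 − Σt_2) − (Σ(ρt)_1 − Σ(ρt)_2) / ρ_m.
Σt_1 = 21100 m; Σt_2 = 8000 m; Σ(ρt)_1 = 61190000; Σ(ρt)_2 = 18730700 (in m·kg m⁻³).
e = (21100 − 8000) − (61190000 − 18730700) / 3350 = 426 m.

426 m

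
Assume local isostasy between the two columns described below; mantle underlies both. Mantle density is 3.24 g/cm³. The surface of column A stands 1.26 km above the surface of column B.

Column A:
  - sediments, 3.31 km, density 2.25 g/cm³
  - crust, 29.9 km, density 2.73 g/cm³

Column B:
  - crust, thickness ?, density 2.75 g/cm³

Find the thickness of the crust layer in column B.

29.5 km

Take the compensation level at the base of the deeper column (depth z_c below the surface of column A) and equate Σ ρ_i t_i down to z_c; mantle fills any gap and the z_c terms cancel.
Column A: 3.31×2.25 + 29.9×2.73 + (z_c − 33.21)×3.24
Column B: 1.26×0 + x×2.75 + (z_c − 1.26 − 0 − x)×3.24
The z_c×3.24 term appears on both sides and cancels. Collect the known terms of each column as K = Σ(ρt)_known − 3.24 × (depth of known layers): K_A = 89.0745 − 3.24×33.21 = −18.5259; K_B = 0 − 3.24×(1.26 + 0) = −4.0824.
Balance: K_A = K_B − x×(3.24 − 2.75), so x = (K_B − K_A)/(3.24 − 2.75) = 14.4435/0.49 = 29.5 km.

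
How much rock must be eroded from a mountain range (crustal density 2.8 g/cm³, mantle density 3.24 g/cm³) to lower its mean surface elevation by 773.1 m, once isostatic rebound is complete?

Net drop Δ = e − u = e − e ρ_c/ρ_m = e (ρ_m − ρ_c)/ρ_m.
e = Δ ρ_m/(ρ_m − ρ_c) = 773.1 m × 3.24/0.44 = 5690 m.

5690 m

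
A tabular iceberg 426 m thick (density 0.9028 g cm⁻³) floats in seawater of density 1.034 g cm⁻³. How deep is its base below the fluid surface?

372 m

Draft d = t ρ_obj/ρ_fluid = 426 m × 0.9028/1.034 = 372 m.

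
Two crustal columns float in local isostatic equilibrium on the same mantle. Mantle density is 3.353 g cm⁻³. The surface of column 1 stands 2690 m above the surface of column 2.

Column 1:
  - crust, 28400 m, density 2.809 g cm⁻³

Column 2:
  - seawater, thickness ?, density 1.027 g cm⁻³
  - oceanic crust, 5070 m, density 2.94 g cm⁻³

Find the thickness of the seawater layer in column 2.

1860 m

Take the compensation level at the base of the deeper column (depth z_c below the surface of column 1) and equate Σ ρ_i t_i down to z_c; mantle fills any gap and the z_c terms cancel.
Column 1: 28400×2.809 + (z_c − 28400)×3.353
Column 2: 2690×0 + x×1.027 + 5070×2.94 + (z_c − 2690 − 5070 − x)×3.353
The z_c×3.353 term appears on both sides and cancels. Collect the known terms of each column as K = Σ(ρt)_known − 3.353 × (depth of known layers): K_1 = 79775.6 − 3.353×28400 = −15449.6; K_2 = 14905.8 − 3.353×(2690 + 5070) = −11113.48.
Balance: K_1 = K_2 − x×(3.353 − 1.027), so x = (K_2 − K_1)/(3.353 − 1.027) = 4336.12/2.326 = 1860 m.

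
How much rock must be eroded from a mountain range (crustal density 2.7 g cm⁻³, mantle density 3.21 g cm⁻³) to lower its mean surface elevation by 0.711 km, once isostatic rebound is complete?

4.48 km

Net drop Δ = e − u = e − e ρ_c/ρ_m = e (ρ_m − ρ_c)/ρ_m.
e = Δ ρ_m/(ρ_m − ρ_c) = 0.711 km × 3.21/0.51 = 4.48 km.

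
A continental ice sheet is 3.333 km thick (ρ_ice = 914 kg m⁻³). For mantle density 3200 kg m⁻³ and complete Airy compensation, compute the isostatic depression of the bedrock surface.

0.952 km

Isostatic balance requires: the ice load ρ_ice t is balanced by mantle displaced below, ρ_m s.
s = t ρ_ice / ρ_m = 3.333 km × 914/3200 = 0.952 km.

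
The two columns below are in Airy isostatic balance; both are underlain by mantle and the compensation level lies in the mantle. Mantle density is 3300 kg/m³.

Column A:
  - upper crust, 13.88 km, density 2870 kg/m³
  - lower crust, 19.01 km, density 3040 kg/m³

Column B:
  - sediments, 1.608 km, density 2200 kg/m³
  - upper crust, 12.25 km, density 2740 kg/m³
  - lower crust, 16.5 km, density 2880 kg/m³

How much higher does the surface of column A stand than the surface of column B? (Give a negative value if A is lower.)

−1.41 km

For any compensation level in the mantle, the mantle terms cancel and isostasy reduces to e = (Σt_A − Σt_B) − (Σ(ρt)_A − Σ(ρt)_B) / ρ_m.
Σt_A = 32.89 km; Σt_B = 30.358 km; Σ(ρt)_A = 97626; Σ(ρt)_B = 84622.6 (in km·kg/m³).
e = (32.89 − 30.358) − (97626 − 84622.6) / 3300 = −1.41 km.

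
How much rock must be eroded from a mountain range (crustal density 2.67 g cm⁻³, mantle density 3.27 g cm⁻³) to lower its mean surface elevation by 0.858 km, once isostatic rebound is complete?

4.68 km

Net drop Δ = e − u = e − e ρ_c/ρ_m = e (ρ_m − ρ_c)/ρ_m.
e = Δ ρ_m/(ρ_m − ρ_c) = 0.858 km × 3.27/0.6 = 4.68 km.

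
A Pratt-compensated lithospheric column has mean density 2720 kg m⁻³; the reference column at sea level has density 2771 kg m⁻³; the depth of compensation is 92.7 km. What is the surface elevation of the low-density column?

1.74 km

ρ_ref D = ρ (D + h) → h = D (ρ_ref − ρ)/ρ.
h = 92.7 km × (2771 − 2720)/2720 = 1.74 km.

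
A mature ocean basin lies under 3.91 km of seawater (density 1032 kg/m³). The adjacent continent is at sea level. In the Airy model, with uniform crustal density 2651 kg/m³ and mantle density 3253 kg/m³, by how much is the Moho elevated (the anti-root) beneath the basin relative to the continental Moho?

Balancing pressure at the compensation depth: replacing crust with seawater at the top is compensated by replacing crust with mantle at the base: d (ρ_c − ρ_w) = a (ρ_m − ρ_c).
a = d (ρ_c − ρ_w)/(ρ_m − ρ_c) = 3.91 km × 1619/602 = 10.5 km.

10.5 km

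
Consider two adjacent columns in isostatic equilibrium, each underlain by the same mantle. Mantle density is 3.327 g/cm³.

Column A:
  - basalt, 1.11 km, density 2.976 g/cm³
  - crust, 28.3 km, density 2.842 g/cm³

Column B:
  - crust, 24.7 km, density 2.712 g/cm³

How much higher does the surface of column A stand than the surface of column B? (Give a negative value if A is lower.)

For any compensation level in the mantle, the mantle terms cancel and isostasy reduces to e = (Σt_A − Σt_B) − (Σ(ρt)_A − Σ(ρt)_B) / ρ_m.
Σt_A = 29.41 km; Σt_B = 24.7 km; Σ(ρt)_A = 83.73196; Σ(ρt)_B = 66.9864 (in km·g/cm³).
e = (29.41 − 24.7) − (83.73196 − 66.9864) / 3.327 = −0.323 km.

−0.323 km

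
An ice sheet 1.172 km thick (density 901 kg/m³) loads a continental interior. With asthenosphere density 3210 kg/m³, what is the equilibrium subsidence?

0.329 km

In Airy isostatic equilibrium: the ice load ρ_ice t is balanced by mantle displaced below, ρ_m s.
s = t ρ_ice / ρ_m = 1.172 km × 901/3210 = 0.329 km.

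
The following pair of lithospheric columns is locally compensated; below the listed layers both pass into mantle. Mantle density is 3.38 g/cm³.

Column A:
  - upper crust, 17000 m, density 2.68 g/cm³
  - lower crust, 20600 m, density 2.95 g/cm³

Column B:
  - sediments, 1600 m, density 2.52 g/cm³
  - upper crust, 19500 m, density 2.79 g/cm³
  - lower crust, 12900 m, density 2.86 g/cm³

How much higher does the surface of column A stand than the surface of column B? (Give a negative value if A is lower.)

346 m

For any compensation level in the mantle, the mantle terms cancel and isostasy reduces to e = (Σt_A − Σt_B) − (Σ(ρt)_A − Σ(ρt)_B) / ρ_m.
Σt_A = 37600 m; Σt_B = 34000 m; Σ(ρt)_A = 106330; Σ(ρt)_B = 95331 (in m·g/cm³).
e = (37600 − 34000) − (106330 − 95331) / 3.38 = 346 m.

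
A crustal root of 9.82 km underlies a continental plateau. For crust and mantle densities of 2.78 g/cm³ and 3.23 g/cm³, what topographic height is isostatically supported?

1.59 km

By Archimedes' principle applied to the lithosphere: ρ_c h = (ρ_m − ρ_c) r.
h = r (ρ_m − ρ_c) / ρ_c = 9.82 km × (3.23 − 2.78) / 2.78 = 1.59 km.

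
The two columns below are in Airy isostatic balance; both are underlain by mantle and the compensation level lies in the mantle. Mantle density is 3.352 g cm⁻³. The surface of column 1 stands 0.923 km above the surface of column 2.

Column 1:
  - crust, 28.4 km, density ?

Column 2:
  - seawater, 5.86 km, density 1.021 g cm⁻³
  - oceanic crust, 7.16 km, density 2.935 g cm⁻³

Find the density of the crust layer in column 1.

Take the compensation level at the base of the deeper column (depth z_c below the surface of column 1) and equate Σ ρ_i t_i down to z_c; mantle fills any gap and the z_c terms cancel.
Column 1: 28.4×ρ + (z_c − 28.4)×3.352
Column 2: 0.923×0 + 5.86×1.021 + 7.16×2.935 + (z_c − 0.923 − 13.02)×3.352
The z_c×3.352 term appears on both sides and cancels. Collect the known terms of each column as K = Σ(ρt)_known − 3.352 × (depth of known layers): K_1 = 0 − 3.352×28.4 = −95.1968; K_2 = 26.99766 − 3.352×(0.923 + 13.02) = −19.739276.
Balance: K_1 + 28.4×ρ = K_2, so ρ = (K_2 − K_1)/28.4 = 75.4575/28.4 = 2.66 g cm⁻³.

2.66 g cm⁻³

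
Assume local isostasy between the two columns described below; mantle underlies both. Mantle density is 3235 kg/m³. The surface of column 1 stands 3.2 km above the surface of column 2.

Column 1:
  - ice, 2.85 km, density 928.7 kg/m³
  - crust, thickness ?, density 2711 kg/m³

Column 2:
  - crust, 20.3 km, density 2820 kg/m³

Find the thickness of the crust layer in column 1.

23.3 km

Take the compensation level at the base of the deeper column (depth z_c below the surface of column 1) and equate Σ ρ_i t_i down to z_c; mantle fills any gap and the z_c terms cancel.
Column 1: 2.85×928.7 + x×2711 + (z_c − 2.85 − x)×3235
Column 2: 3.2×0 + 20.3×2820 + (z_c − 3.2 − 20.3)×3235
The z_c×3235 term appears on both sides and cancels. Collect the known terms of each column as K = Σ(ρt)_known − 3235 × (depth of known layers): K_1 = 2646.795 − 3235×2.85 = −6572.955; K_2 = 57246 − 3235×(3.2 + 20.3) = −18776.5.
Balance: K_1 − x×(3235 − 2711) = K_2, so x = (K_1 − K_2)/(3235 − 2711) = 12203.5/524 = 23.3 km.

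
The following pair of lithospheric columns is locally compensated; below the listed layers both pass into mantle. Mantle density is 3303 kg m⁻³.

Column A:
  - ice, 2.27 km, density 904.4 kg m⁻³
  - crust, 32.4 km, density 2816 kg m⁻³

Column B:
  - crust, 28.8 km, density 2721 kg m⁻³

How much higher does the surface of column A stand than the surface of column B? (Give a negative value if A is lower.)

1.35 km

For any compensation level in the mantle, the mantle terms cancel and isostasy reduces to e = (Σt_A − Σt_B) − (Σ(ρt)_A − Σ(ρt)_B) / ρ_m.
Σt_A = 34.67 km; Σt_B = 28.8 km; Σ(ρt)_A = 93291.388; Σ(ρt)_B = 78364.8 (in km·kg m⁻³).
e = (34.67 − 28.8) − (93291.388 − 78364.8) / 3303 = 1.35 km.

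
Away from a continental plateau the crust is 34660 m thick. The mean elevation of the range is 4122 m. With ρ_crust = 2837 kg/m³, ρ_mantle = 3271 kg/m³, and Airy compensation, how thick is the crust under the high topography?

65700 m

Root depth r = h ρ_c / (ρ_m − ρ_c) = 4122 m × 2837 / 434 = 26940 m.
Total thickness = T + h + r = 34660 m + 4122 m + 26940 m = 65700 m.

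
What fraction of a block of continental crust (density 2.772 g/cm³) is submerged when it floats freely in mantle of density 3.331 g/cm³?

0.832

Submerged fraction = ρ_obj/ρ_fluid = 2.772/3.331 = 0.832.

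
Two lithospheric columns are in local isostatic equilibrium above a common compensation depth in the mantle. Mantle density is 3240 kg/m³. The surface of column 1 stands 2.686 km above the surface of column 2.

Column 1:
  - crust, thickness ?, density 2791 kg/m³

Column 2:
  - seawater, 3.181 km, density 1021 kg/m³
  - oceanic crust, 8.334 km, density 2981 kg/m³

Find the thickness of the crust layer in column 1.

39.9 km

Take the compensation level at the base of the deeper column (depth z_c below the surface of column 1) and equate Σ ρ_i t_i down to z_c; mantle fills any gap and the z_c terms cancel.
Column 1: x×2791 + (z_c − 0 − x)×3240
Column 2: 2.686×0 + 3.181×1021 + 8.334×2981 + (z_c − 2.686 − 11.515)×3240
The z_c×3240 term appears on both sides and cancels. Collect the known terms of each column as K = Σ(ρt)_known − 3240 × (depth of known layers): K_1 = 0 − 3240×0 = 0; K_2 = 28091.455 − 3240×(2.686 + 11.515) = −17919.785.
Balance: K_1 − x×(3240 − 2791) = K_2, so x = (K_1 − K_2)/(3240 − 2791) = 17919.8/449 = 39.9 km.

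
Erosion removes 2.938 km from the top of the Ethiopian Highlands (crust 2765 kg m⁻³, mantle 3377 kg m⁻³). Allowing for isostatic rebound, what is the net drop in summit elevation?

Rebound u = e ρ_c/ρ_m = 2.938 km × 2765/3377 = 2.406 km.
Net surface drop = e − u = 2.938 km − 2.406 km = e (ρ_m − ρ_c)/ρ_m = 0.532 km.

0.532 km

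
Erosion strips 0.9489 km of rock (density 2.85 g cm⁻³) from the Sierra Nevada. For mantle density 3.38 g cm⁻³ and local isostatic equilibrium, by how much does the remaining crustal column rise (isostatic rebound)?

Unloading: uplift u = e ρ_c/ρ_m = 0.9489 km × 2.85/3.38 = 0.8 km.

0.8 km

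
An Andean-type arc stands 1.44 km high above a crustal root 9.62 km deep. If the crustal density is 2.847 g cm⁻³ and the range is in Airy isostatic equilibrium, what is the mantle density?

3.27 g cm⁻³

Airy balance: ρ_c h = (ρ_m − ρ_c) r → ρ_m = ρ_c (1 + h/r).
ρ_m = 2.847 × (1 + 1.44 km/9.62 km) = 3.27 g cm⁻³.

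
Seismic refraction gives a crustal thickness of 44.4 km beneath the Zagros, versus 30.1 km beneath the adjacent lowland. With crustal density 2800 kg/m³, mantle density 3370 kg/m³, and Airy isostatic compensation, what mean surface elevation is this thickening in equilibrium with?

Excess crust Δ = 44.4 km − 30.1 km = 14.3 km, split between elevation h and root r with h + r = Δ.
Airy balance ρ_c h = (ρ_m − ρ_c) r gives r = h ρ_c/(ρ_m − ρ_c), so h (1 + ρ_c/(ρ_m − ρ_c)) = Δ, i.e. h = Δ (ρ_m − ρ_c)/ρ_m.
h = 14.3 km × 570/3370 = 2.42 km.

2.42 km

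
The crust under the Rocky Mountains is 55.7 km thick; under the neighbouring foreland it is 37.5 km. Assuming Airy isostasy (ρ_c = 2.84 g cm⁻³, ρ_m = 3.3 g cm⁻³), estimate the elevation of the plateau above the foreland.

Excess crust Δ = 55.7 km − 37.5 km = 18.2 km, split between elevation h and root r with h + r = Δ.
Airy balance ρ_c h = (ρ_m − ρ_c) r gives r = h ρ_c/(ρ_m − ρ_c), so h (1 + ρ_c/(ρ_m − ρ_c)) = Δ, i.e. h = Δ (ρ_m − ρ_c)/ρ_m.
h = 18.2 km × 0.46/3.3 = 2.54 km.

2.54 km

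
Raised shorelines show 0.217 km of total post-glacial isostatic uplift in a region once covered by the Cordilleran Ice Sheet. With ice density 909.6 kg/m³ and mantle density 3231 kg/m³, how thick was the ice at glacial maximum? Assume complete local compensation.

u = t ρ_ice/ρ_m → t = u ρ_m/ρ_ice = 0.217 km × 3231/909.6 = 0.771 km.

0.771 km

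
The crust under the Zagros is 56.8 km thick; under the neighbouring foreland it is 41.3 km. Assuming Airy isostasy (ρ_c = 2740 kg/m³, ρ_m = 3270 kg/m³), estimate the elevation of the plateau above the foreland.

2.51 km

Excess crust Δ = 56.8 km − 41.3 km = 15.5 km, split between elevation h and root r with h + r = Δ.
Airy balance ρ_c h = (ρ_m − ρ_c) r gives r = h ρ_c/(ρ_m − ρ_c), so h (1 + ρ_c/(ρ_m − ρ_c)) = Δ, i.e. h = Δ (ρ_m − ρ_c)/ρ_m.
h = 15.5 km × 530/3270 = 2.51 km.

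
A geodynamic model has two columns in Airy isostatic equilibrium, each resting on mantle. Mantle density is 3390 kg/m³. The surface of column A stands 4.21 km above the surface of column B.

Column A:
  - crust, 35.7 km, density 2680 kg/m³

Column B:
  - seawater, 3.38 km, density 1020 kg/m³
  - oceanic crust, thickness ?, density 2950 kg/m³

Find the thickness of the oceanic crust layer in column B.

6.96 km

Take the compensation level at the base of the deeper column (depth z_c below the surface of column A) and equate Σ ρ_i t_i down to z_c; mantle fills any gap and the z_c terms cancel.
Column A: 35.7×2680 + (z_c − 35.7)×3390
Column B: 4.21×0 + 3.38×1020 + x×2950 + (z_c − 4.21 − 3.38 − x)×3390
The z_c×3390 term appears on both sides and cancels. Collect the known terms of each column as K = Σ(ρt)_known − 3390 × (depth of known layers): K_A = 95676 − 3390×35.7 = −25347; K_B = 3447.6 − 3390×(4.21 + 3.38) = −22282.5.
Balance: K_A = K_B − x×(3390 − 2950), so x = (K_B − K_A)/(3390 − 2950) = 3064.5/440 = 6.96 km.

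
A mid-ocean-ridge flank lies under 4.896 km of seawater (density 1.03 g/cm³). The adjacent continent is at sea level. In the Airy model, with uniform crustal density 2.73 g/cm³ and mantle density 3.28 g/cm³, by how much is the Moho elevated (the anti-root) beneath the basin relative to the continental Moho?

15.1 km

By Archimedes' principle applied to the lithosphere: replacing crust with seawater at the top is compensated by replacing crust with mantle at the base: d (ρ_c − ρ_w) = a (ρ_m − ρ_c).
a = d (ρ_c − ρ_w)/(ρ_m − ρ_c) = 4.896 km × 1.7/0.55 = 15.1 km.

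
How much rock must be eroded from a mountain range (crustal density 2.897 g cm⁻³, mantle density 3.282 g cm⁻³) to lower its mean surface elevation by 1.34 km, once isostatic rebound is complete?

Net drop Δ = e − u = e − e ρ_c/ρ_m = e (ρ_m − ρ_c)/ρ_m.
e = Δ ρ_m/(ρ_m − ρ_c) = 1.34 km × 3.282/0.385 = 11.4 km.

11.4 km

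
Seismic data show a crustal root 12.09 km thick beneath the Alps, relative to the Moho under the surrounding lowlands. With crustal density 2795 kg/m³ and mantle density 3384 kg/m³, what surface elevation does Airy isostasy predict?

For local isostatic compensation: ρ_c h = (ρ_m − ρ_c) r.
h = r (ρ_m − ρ_c) / ρ_c = 12.09 km × (3384 − 2795) / 2795 = 2.55 km.

2.55 km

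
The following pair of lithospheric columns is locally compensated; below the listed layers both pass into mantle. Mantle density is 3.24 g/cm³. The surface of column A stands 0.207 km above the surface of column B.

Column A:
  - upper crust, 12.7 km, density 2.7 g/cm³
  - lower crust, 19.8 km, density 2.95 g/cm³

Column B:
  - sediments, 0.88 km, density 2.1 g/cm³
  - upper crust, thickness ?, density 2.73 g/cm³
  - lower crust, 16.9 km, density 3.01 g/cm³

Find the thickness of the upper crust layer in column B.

Take the compensation level at the base of the deeper column (depth z_c below the surface of column A) and equate Σ ρ_i t_i down to z_c; mantle fills any gap and the z_c terms cancel.
Column A: 12.7×2.7 + 19.8×2.95 + (z_c − 32.5)×3.24
Column B: 0.207×0 + 0.88×2.1 + x×2.73 + 16.9×3.01 + (z_c − 0.207 − 17.78 − x)×3.24
The z_c×3.24 term appears on both sides and cancels. Collect the known terms of each column as K = Σ(ρt)_known − 3.24 × (depth of known layers): K_A = 92.7 − 3.24×32.5 = −12.6; K_B = 52.717 − 3.24×(0.207 + 17.78) = −5.56088.
Balance: K_A = K_B − x×(3.24 − 2.73), so x = (K_B − K_A)/(3.24 − 2.73) = 7.03912/0.51 = 13.8 km.

13.8 km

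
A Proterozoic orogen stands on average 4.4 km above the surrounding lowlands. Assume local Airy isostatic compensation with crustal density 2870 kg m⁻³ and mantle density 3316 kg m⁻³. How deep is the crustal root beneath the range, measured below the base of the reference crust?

28.3 km

By Archimedes' principle applied to the lithosphere: the weight of the topography is balanced by the buoyancy of the root, ρ_c h = (ρ_m − ρ_c) r.
r = h · ρ_c / (ρ_m − ρ_c) = 4.4 km × 2870 / (3316 − 2870) = 28.3 km.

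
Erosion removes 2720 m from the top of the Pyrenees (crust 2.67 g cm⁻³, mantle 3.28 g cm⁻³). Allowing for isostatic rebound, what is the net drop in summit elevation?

506 m

Rebound u = e ρ_c/ρ_m = 2720 m × 2.67/3.28 = 2214 m.
Net surface drop = e − u = 2720 m − 2214 m = e (ρ_m − ρ_c)/ρ_m = 506 m.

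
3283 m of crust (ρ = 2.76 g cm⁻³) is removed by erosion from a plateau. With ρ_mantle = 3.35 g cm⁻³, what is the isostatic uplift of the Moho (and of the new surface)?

Unloading: uplift u = e ρ_c/ρ_m = 3283 m × 2.76/3.35 = 2700 m.

2700 m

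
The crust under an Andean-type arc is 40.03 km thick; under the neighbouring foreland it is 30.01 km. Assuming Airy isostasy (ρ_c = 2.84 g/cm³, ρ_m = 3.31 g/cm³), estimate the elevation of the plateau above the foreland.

Excess crust Δ = 40.03 km − 30.01 km = 10.02 km, split between elevation h and root r with h + r = Δ.
Airy balance ρ_c h = (ρ_m − ρ_c) r gives r = h ρ_c/(ρ_m − ρ_c), so h (1 + ρ_c/(ρ_m − ρ_c)) = Δ, i.e. h = Δ (ρ_m − ρ_c)/ρ_m.
h = 10.02 km × 0.47/3.31 = 1.42 km.

1.42 km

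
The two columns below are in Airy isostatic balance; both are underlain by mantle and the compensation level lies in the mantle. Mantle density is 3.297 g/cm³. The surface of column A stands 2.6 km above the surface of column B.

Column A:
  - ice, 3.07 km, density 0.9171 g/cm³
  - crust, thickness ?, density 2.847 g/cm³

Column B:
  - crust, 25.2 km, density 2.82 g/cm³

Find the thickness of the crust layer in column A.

29.5 km

Take the compensation level at the base of the deeper column (depth z_c below the surface of column A) and equate Σ ρ_i t_i down to z_c; mantle fills any gap and the z_c terms cancel.
Column A: 3.07×0.9171 + x×2.847 + (z_c − 3.07 − x)×3.297
Column B: 2.6×0 + 25.2×2.82 + (z_c − 2.6 − 25.2)×3.297
The z_c×3.297 term appears on both sides and cancels. Collect the known terms of each column as K = Σ(ρt)_known − 3.297 × (depth of known layers): K_A = 2.815497 − 3.297×3.07 = −7.306293; K_B = 71.064 − 3.297×(2.6 + 25.2) = −20.5926.
Balance: K_A − x×(3.297 − 2.847) = K_B, so x = (K_A − K_B)/(3.297 − 2.847) = 13.2863/0.45 = 29.5 km.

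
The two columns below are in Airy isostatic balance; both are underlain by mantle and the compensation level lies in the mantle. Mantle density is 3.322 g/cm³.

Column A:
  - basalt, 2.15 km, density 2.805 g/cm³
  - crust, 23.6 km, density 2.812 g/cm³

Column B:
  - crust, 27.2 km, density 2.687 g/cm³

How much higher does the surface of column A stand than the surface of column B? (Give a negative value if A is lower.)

−1.24 km

For any compensation level in the mantle, the mantle terms cancel and isostasy reduces to e = (Σt_A − Σt_B) − (Σ(ρt)_A − Σ(ρt)_B) / ρ_m.
Σt_A = 25.75 km; Σt_B = 27.2 km; Σ(ρt)_A = 72.39395; Σ(ρt)_B = 73.0864 (in km·g/cm³).
e = (25.75 − 27.2) − (72.39395 − 73.0864) / 3.322 = −1.24 km.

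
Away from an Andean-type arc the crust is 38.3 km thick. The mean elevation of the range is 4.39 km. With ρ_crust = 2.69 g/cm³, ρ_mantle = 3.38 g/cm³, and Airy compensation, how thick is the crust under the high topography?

Root depth r = h ρ_c / (ρ_m − ρ_c) = 4.39 km × 2.69 / 0.69 = 17.11 km.
Total thickness = T + h + r = 38.3 km + 4.39 km + 17.11 km = 59.8 km.

59.8 km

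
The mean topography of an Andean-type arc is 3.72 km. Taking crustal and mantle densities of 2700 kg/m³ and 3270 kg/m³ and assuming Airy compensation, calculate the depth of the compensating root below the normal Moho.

Isostatic balance requires: the weight of the topography is balanced by the buoyancy of the root, ρ_c h = (ρ_m − ρ_c) r.
r = h · ρ_c / (ρ_m − ρ_c) = 3.72 km × 2700 / (3270 − 2700) = 17.6 km.

17.6 km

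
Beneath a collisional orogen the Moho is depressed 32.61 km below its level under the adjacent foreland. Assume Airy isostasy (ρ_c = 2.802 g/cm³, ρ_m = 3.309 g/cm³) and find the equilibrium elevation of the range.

5.9 km

Balancing pressure at the compensation depth: ρ_c h = (ρ_m − ρ_c) r.
h = r (ρ_m − ρ_c) / ρ_c = 32.61 km × (3.309 − 2.802) / 2.802 = 5.9 km.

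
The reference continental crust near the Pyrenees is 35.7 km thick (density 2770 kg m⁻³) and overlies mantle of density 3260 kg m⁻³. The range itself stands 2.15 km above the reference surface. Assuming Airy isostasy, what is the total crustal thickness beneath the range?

Root depth r = h ρ_c / (ρ_m − ρ_c) = 2.15 km × 2770 / 490 = 12.15 km.
Total thickness = T + h + r = 35.7 km + 2.15 km + 12.15 km = 50 km.

50 km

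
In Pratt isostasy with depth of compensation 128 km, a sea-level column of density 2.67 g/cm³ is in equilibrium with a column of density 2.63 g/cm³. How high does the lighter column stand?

1.95 km

ρ_ref D = ρ (D + h) → h = D (ρ_ref − ρ)/ρ.
h = 128 km × (2.67 − 2.63)/2.63 = 1.95 km.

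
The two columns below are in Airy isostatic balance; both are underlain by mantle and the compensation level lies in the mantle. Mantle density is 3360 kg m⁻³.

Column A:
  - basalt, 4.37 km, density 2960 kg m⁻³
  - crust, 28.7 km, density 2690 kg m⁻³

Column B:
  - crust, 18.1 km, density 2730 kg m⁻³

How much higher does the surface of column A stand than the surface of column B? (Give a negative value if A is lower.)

For any compensation level in the mantle, the mantle terms cancel and isostasy reduces to e = (Σt_A − Σt_B) − (Σ(ρt)_A − Σ(ρt)_B) / ρ_m.
Σt_A = 33.07 km; Σt_B = 18.1 km; Σ(ρt)_A = 90138.2; Σ(ρt)_B = 49413 (in km·kg m⁻³).
e = (33.07 − 18.1) − (90138.2 − 49413) / 3360 = 2.85 km.

2.85 km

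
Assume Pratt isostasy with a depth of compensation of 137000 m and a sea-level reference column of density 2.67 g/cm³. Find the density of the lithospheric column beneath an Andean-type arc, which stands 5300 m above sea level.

2.57 g/cm³

Pratt balance: ρ_ref D = ρ (D + h).
ρ = ρ_ref D/(D + h) = 2.67 × 137000 m/(137000 m + 5300 m) = 2.57 g/cm³.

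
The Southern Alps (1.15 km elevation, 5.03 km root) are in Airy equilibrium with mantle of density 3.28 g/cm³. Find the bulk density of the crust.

ρ_c h = (ρ_m − ρ_c) r → ρ_c (h + r) = ρ_m r → ρ_c = ρ_m r / (h + r).
ρ_c = 3.28 × 5.03 km / (1.15 km + 5.03 km) = 2.67 g/cm³.

2.67 g/cm³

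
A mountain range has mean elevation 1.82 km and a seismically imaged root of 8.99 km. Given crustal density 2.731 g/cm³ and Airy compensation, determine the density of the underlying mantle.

3.28 g/cm³

Airy balance: ρ_c h = (ρ_m − ρ_c) r → ρ_m = ρ_c (1 + h/r).
ρ_m = 2.731 × (1 + 1.82 km/8.99 km) = 3.28 g/cm³.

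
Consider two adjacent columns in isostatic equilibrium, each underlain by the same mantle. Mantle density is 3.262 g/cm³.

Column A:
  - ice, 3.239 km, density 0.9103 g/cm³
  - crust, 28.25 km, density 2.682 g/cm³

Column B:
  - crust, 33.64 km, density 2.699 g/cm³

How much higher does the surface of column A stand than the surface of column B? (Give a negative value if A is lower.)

For any compensation level in the mantle, the mantle terms cancel and isostasy reduces to e = (Σt_A − Σt_B) − (Σ(ρt)_A − Σ(ρt)_B) / ρ_m.
Σt_A = 31.489 km; Σt_B = 33.64 km; Σ(ρt)_A = 78.7149617; Σ(ρt)_B = 90.79436 (in km·g/cm³).
e = (31.489 − 33.64) − (78.7149617 − 90.79436) / 3.262 = 1.55 km.

1.55 km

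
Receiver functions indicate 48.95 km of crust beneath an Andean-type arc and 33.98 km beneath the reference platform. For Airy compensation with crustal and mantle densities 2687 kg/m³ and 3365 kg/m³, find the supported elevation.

3.02 km

Excess crust Δ = 48.95 km − 33.98 km = 14.97 km, split between elevation h and root r with h + r = Δ.
Airy balance ρ_c h = (ρ_m − ρ_c) r gives r = h ρ_c/(ρ_m − ρ_c), so h (1 + ρ_c/(ρ_m − ρ_c)) = Δ, i.e. h = Δ (ρ_m − ρ_c)/ρ_m.
h = 14.97 km × 678/3365 = 3.02 km.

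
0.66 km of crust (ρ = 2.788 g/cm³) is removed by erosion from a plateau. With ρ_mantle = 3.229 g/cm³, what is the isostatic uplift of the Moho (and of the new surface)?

Unloading: uplift u = e ρ_c/ρ_m = 0.66 km × 2.788/3.229 = 0.57 km.

0.57 km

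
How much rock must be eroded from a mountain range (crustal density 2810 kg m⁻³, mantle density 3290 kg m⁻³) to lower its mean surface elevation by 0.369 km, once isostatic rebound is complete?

2.53 km

Net drop Δ = e − u = e − e ρ_c/ρ_m = e (ρ_m − ρ_c)/ρ_m.
e = Δ ρ_m/(ρ_m − ρ_c) = 0.369 km × 3290/480 = 2.53 km.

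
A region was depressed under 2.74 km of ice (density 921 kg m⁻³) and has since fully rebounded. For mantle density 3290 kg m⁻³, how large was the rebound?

Removing the load lets mantle flow back in; uplift u satisfies ρ_ice t = ρ_m u.
u = t ρ_ice/ρ_m = 2.74 km × 921/3290 = 0.767 km.

0.767 km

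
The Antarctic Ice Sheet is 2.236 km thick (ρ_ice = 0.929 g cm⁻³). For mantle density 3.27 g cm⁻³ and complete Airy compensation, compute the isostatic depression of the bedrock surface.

0.635 km

Balancing pressure at the compensation depth: the ice load ρ_ice t is balanced by mantle displaced below, ρ_m s.
s = t ρ_ice / ρ_m = 2.236 km × 0.929/3.27 = 0.635 km.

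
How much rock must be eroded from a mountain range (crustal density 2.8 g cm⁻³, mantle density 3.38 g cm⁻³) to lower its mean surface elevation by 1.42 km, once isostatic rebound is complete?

Net drop Δ = e − u = e − e ρ_c/ρ_m = e (ρ_m − ρ_c)/ρ_m.
e = Δ ρ_m/(ρ_m − ρ_c) = 1.42 km × 3.38/0.58 = 8.28 km.

8.28 km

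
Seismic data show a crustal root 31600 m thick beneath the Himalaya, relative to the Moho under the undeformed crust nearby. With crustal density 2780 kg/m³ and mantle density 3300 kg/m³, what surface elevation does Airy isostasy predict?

5910 m

Isostatic balance requires: ρ_c h = (ρ_m − ρ_c) r.
h = r (ρ_m − ρ_c) / ρ_c = 31600 m × (3300 − 2780) / 2780 = 5910 m.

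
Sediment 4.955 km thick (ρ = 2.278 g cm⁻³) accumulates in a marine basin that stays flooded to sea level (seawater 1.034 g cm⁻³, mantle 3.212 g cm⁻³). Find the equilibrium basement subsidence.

2.83 km

Submarine loading: the sediment displaces seawater, and the subsidence is in turn flooded, so s (ρ_m − ρ_w) = t (ρ_sed − ρ_w).
s = 4.955 km × (2.278 − 1.034) / (3.212 − 1.034) = 2.83 km.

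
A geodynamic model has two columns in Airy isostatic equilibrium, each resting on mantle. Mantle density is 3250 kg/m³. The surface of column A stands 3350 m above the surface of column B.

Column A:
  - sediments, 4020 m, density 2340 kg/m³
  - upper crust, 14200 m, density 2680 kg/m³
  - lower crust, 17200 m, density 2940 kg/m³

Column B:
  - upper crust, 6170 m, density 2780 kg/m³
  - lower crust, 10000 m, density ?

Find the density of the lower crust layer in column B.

2920 kg/m³

Take the compensation level at the base of the deeper column (depth z_c below the surface of column A) and equate Σ ρ_i t_i down to z_c; mantle fills any gap and the z_c terms cancel.
Column A: 4020×2340 + 14200×2680 + 17200×2940 + (z_c − 35420)×3250
Column B: 3350×0 + 6170×2780 + 10000×ρ + (z_c − 3350 − 16170)×3250
The z_c×3250 term appears on both sides and cancels. Collect the known terms of each column as K = Σ(ρt)_known − 3250 × (depth of known layers): K_A = 98030800 − 3250×35420 = −17084200; K_B = 17152600 − 3250×(3350 + 16170) = −46287400.
Balance: K_A = K_B + 10000×ρ, so ρ = (K_A − K_B)/10000 = 29203200/10000 = 2920 kg/m³.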